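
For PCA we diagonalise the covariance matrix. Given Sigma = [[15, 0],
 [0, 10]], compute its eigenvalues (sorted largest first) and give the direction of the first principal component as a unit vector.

Step 1 — characteristic polynomial of 2×2 Sigma:
  det(Sigma - λI) = λ² - trace · λ + det = 0.
  trace = 15 + 10 = 25, det = 15·10 - (0)² = 150.
Step 2 — discriminant:
  Δ = trace² - 4·det = 625 - 600 = 25.
Step 3 — eigenvalues:
  λ = (trace ± √Δ)/2 = (25 ± 5)/2,
  λ_1 = 15,  λ_2 = 10.

Step 4 — unit eigenvector for λ_1: Sigma is diagonal, so its eigenvectors are the coordinate axes. λ_1 = 15 is the diagonal entry on the first coordinate axis, hence
  v_1 = (1, 0) (||v_1|| = 1).

λ_1 = 15,  λ_2 = 10;  v_1 ≈ (1, 0)


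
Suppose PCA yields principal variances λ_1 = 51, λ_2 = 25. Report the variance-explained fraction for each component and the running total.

Step 1 — total variance = trace(Sigma) = Σ λ_i = 51 + 25 = 76.

Step 2 — fraction explained by component i = λ_i / Σ λ:
  PC1: 51/76 = 0.6711
  PC2: 25/76 = 0.3289

Step 3 — cumulative fraction after k components = (λ_1 + ... + λ_k) / Σ λ:
  k = 1: 51/76 = 0.6711
  k = 2: (51 + 25)/76 = 76/76 = 1

Summary (fraction, with percent):

explained: PC1 0.6711 (67.11%), PC2 0.3289 (32.89%);  cumulative: 0.6711, 1


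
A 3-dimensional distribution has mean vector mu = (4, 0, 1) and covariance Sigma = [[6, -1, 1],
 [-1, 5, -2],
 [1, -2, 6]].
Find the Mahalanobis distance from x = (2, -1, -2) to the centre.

Step 1 — centre the observation: (x - mu) = (-2, -1, -3).

Step 2 — invert Sigma (cofactor / det for 3×3, or solve directly):
  Sigma^{-1} = [[0.1745, 0.0268, -0.0201],
 [0.0268, 0.2349, 0.0738],
 [-0.0201, 0.0738, 0.1946]].

Step 3 — form the quadratic (x - mu)^T · Sigma^{-1} · (x - mu):
  Sigma^{-1} · (x - mu) = (-0.3154, -0.5101, -0.6174).
  (x - mu)^T · [Sigma^{-1} · (x - mu)] = (-2)·(-0.3154) + (-1)·(-0.5101) + (-3)·(-0.6174) = 2.9933.

Step 4 — take square root: d = √(2.9933) ≈ 1.7301.

d(x, mu) = √(2.9933) ≈ 1.7301


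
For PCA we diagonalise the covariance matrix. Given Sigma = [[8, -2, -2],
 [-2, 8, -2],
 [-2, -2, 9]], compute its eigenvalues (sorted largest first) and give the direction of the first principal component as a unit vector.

Step 1 — characteristic polynomial p(λ) = det(λI - Sigma) = λ³ - tr·λ² + c_1·λ - det, where tr = trace, c_1 = sum of the principal 2×2 minors, det = det(Sigma):
  tr = 8 + 8 + 9 = 25,
  c_1 = (8·8 - (-2)²) + (8·9 - (-2)²) + (8·9 - (-2)²) = 60 + 68 + 68 = 196,
  det = 8·(8·9 - (-2)²) - (-2)·((-2)·9 - (-2)·(-2)) + (-2)·((-2)·(-2) - 8·(-2)) = 8·(68) - (-2)·(-22) + (-2)·(20) = 460.
  So p(λ) = λ³ - 25λ² + 196λ - 460.
Step 2 — look for an integer root (rational root theorem: any rational root is an integer divisor of 460). Testing λ = 10:
  p(10) = 1000 - 2500 + 1960 - 460 = 0  ✓
  Dividing out (λ - 10): p(λ) = (λ - 10)(λ² - 15λ + 46).
Step 3 — remaining eigenvalues from the quadratic λ² - 15λ + 46 = 0:
  Δ = 15² - 4·46 = 225 - 184 = 41,  λ = (15 ± √41)/2 = (15 ± 6.4031)/2 ≈ 10.7016 or 4.2984.
  Sorted: λ_1 = 10.7016,  λ_2 = 10,  λ_3 = 4.2984  (check: sum = 25 = tr ✓).

Step 4 — unit eigenvector for λ_1 ≈ 10.7016: v spans the null space of (Sigma - λ_1 I), whose rows are
  r_1 = (-2.7016, -2, -2),  r_2 = (-2, -2.7016, -2),  r_3 = (-2, -2, -1.7016).
  v is orthogonal to every row, so take v ∝ r_1 × r_2 = ((-2)·(-2) - (-2)·(-2.7016), (-2)·(-2) - (-2.7016)·(-2), (-2.7016)·(-2.7016) - (-2)·(-2)) ≈ (-1.4031, -1.4031, 3.2984).
  Rescale (multiply by -1 so the first nonzero entry is positive): u = (1.4031, 1.4031, -3.2984).
  ||u|| = √((1.4031)² + (1.4031)² + (-3.2984)²) = √(14.8172) ≈ 3.8493,  v_1 = u/||u|| ≈ (0.3645, 0.3645, -0.8569) (||v_1|| = 1).

λ_1 = 10.7016,  λ_2 = 10,  λ_3 = 4.2984;  v_1 ≈ (0.3645, 0.3645, -0.8569)


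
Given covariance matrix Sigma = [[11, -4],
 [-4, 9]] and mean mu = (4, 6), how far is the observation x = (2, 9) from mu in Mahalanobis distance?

Step 1 — centre the observation: (x - mu) = (-2, 3).

Step 2 — invert Sigma. det(Sigma) = 11·9 - (-4)² = 83.
  Sigma^{-1} = (1/det) · [[d, -b], [-b, a]] = [[0.1084, 0.0482],
 [0.0482, 0.1325]].

Step 3 — form the quadratic (x - mu)^T · Sigma^{-1} · (x - mu):
  Sigma^{-1} · (x - mu) = (-0.0723, 0.3012).
  (x - mu)^T · [Sigma^{-1} · (x - mu)] = (-2)·(-0.0723) + (3)·(0.3012) = 1.0482.

Step 4 — take square root: d = √(1.0482) ≈ 1.0238.

d(x, mu) = √(1.0482) ≈ 1.0238


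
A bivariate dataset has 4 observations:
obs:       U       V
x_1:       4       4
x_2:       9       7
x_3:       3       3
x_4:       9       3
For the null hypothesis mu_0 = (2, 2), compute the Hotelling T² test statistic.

Step 1 — sample mean vector:
  mean(U) = (4 + 9 + 3 + 9) / 4 = 25/4 = 6.25
  mean(V) = (4 + 7 + 3 + 3) / 4 = 17/4 = 4.25
  x̄ = (6.25, 4.25),  deviation x̄ - mu_0 = (6.25, 4.25) - (2, 2) = (4.25, 2.25).

Step 2 — sample covariance matrix, S[i,j] = (1/(n-1)) · Σ_k (x_{k,i} - mean_i) · (x_{k,j} - mean_j), divisor n-1 = 3:
  S[U,U] = ((-2.25)·(-2.25) + (2.75)·(2.75) + (-3.25)·(-3.25) + (2.75)·(2.75)) / 3 = 30.75/3 = 10.25
  S[U,V] = ((-2.25)·(-0.25) + (2.75)·(2.75) + (-3.25)·(-1.25) + (2.75)·(-1.25)) / 3 = 8.75/3 = 2.9167
  S[V,V] = ((-0.25)·(-0.25) + (2.75)·(2.75) + (-1.25)·(-1.25) + (-1.25)·(-1.25)) / 3 = 10.75/3 = 3.5833
  S = [[10.25, 2.9167],
 [2.9167, 3.5833]].

Step 3 — invert S. det(S) = 10.25·3.5833 - (2.9167)² = 28.2222.
  S^{-1} = (1/det) · [[d, -b], [-b, a]] = [[0.127, -0.1033],
 [-0.1033, 0.3632]].

Step 4 — quadratic form (x̄ - mu_0)^T · S^{-1} · (x̄ - mu_0):
  S^{-1} · (x̄ - mu_0) = (0.3071, 0.378),
  (x̄ - mu_0)^T · [...] = (4.25)·(0.3071) + (2.25)·(0.378) = 2.1555.

Step 5 — scale by n: T² = 4 · 2.1555 = 8.622.

T² ≈ 8.622


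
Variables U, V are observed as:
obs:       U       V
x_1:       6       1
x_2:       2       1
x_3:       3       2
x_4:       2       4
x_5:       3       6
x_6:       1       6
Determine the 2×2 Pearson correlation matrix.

Step 1 — column means:
  mean(U) = (6 + 2 + 3 + 2 + 3 + 1) / 6 = 17/6 = 2.8333
  mean(V) = (1 + 1 + 2 + 4 + 6 + 6) / 6 = 20/6 = 3.3333

Step 2 — sample variances and covariances s[i,j] = (1/(n-1)) · Σ_k (x_{k,i} - mean_i) · (x_{k,j} - mean_j), with n-1 = 5:
  s[U,U] = ((3.1667)·(3.1667) + (-0.8333)·(-0.8333) + (0.1667)·(0.1667) + (-0.8333)·(-0.8333) + (0.1667)·(0.1667) + (-1.8333)·(-1.8333)) / 5 = 14.8333/5 = 2.9667
  s[U,V] = ((3.1667)·(-2.3333) + (-0.8333)·(-2.3333) + (0.1667)·(-1.3333) + (-0.8333)·(0.6667) + (0.1667)·(2.6667) + (-1.8333)·(2.6667)) / 5 = -10.6667/5 = -2.1333
  s[V,V] = ((-2.3333)·(-2.3333) + (-2.3333)·(-2.3333) + (-1.3333)·(-1.3333) + (0.6667)·(0.6667) + (2.6667)·(2.6667) + (2.6667)·(2.6667)) / 5 = 27.3333/5 = 5.4667
  Sample standard deviations s_i = √(s[i,i]):
  s(U) = √(2.9667) = 1.7224
  s(V) = √(5.4667) = 2.3381

Step 3 — r_{ij} = s_{ij} / (s_i · s_j):
  r[U,U] = 1 (diagonal).
  r[U,V] = -2.1333 / (1.7224 · 2.3381) = -2.1333 / 4.0271 = -0.5297
  r[V,V] = 1 (diagonal).

R is symmetric with unit diagonal. Assembling:

R = [[1, -0.5297],
 [-0.5297, 1]]


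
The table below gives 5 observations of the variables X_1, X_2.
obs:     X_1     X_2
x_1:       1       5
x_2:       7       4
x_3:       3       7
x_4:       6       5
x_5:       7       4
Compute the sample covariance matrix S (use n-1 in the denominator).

Step 1 — column means:
  mean(X_1) = (1 + 7 + 3 + 6 + 7) / 5 = 24/5 = 4.8
  mean(X_2) = (5 + 4 + 7 + 5 + 4) / 5 = 25/5 = 5

Step 2 — sample covariance S[i,j] = (1/(n-1)) · Σ_k (x_{k,i} - mean_i) · (x_{k,j} - mean_j), with n-1 = 4.
  S[X_1,X_1] = ((-3.8)·(-3.8) + (2.2)·(2.2) + (-1.8)·(-1.8) + (1.2)·(1.2) + (2.2)·(2.2)) / 4 = 28.8/4 = 7.2
  S[X_1,X_2] = ((-3.8)·(0) + (2.2)·(-1) + (-1.8)·(2) + (1.2)·(0) + (2.2)·(-1)) / 4 = -8/4 = -2
  S[X_2,X_2] = ((0)·(0) + (-1)·(-1) + (2)·(2) + (0)·(0) + (-1)·(-1)) / 4 = 6/4 = 1.5

S is symmetric (S[j,i] = S[i,j]). Assembling:

S = [[7.2, -2],
 [-2, 1.5]]


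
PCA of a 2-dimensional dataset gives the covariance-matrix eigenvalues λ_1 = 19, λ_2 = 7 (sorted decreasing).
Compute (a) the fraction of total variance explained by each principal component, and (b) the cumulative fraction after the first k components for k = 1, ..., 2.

Step 1 — total variance = trace(Sigma) = Σ λ_i = 19 + 7 = 26.

Step 2 — fraction explained by component i = λ_i / Σ λ:
  PC1: 19/26 = 0.7308
  PC2: 7/26 = 0.2692

Step 3 — cumulative fraction after k components = (λ_1 + ... + λ_k) / Σ λ:
  k = 1: 19/26 = 0.7308
  k = 2: (19 + 7)/26 = 26/26 = 1

Summary (fraction, with percent):

explained: PC1 0.7308 (73.08%), PC2 0.2692 (26.92%);  cumulative: 0.7308, 1


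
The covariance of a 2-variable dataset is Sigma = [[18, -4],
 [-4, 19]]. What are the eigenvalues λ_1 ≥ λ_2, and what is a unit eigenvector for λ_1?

Step 1 — characteristic polynomial of 2×2 Sigma:
  det(Sigma - λI) = λ² - trace · λ + det = 0.
  trace = 18 + 19 = 37, det = 18·19 - (-4)² = 326.
Step 2 — discriminant:
  Δ = trace² - 4·det = 1369 - 1304 = 65.
Step 3 — eigenvalues:
  λ = (trace ± √Δ)/2 = (37 ± 8.0623)/2,
  λ_1 = 22.5311,  λ_2 = 14.4689.

Step 4 — unit eigenvector for λ_1: solve (Sigma - λ_1 I)v = 0. First row:
  (18 - 22.5311)·v_x + (-4)·v_y = 0, i.e. (-4.5311)·v_x + (-4)·v_y = 0,
  so v ∝ (b, λ_1 - a) = (-4, 4.5311); multiply by -1 so the first entry is positive: u = (4, -4.5311).
  ||u|| = √((4)² + (-4.5311)²) = √(36.5311) ≈ 6.0441,
  v_1 = u/||u|| ≈ (0.6618, -0.7497) (||v_1|| = 1).

λ_1 = 22.5311,  λ_2 = 14.4689;  v_1 ≈ (0.6618, -0.7497)


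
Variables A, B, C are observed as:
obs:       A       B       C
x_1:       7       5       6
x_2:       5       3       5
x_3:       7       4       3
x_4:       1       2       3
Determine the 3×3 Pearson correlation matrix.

Step 1 — column means:
  mean(A) = (7 + 5 + 7 + 1) / 4 = 20/4 = 5
  mean(B) = (5 + 3 + 4 + 2) / 4 = 14/4 = 3.5
  mean(C) = (6 + 5 + 3 + 3) / 4 = 17/4 = 4.25

Step 2 — sample variances and covariances s[i,j] = (1/(n-1)) · Σ_k (x_{k,i} - mean_i) · (x_{k,j} - mean_j), with n-1 = 3:
  s[A,A] = ((2)·(2) + (0)·(0) + (2)·(2) + (-4)·(-4)) / 3 = 24/3 = 8
  s[A,B] = ((2)·(1.5) + (0)·(-0.5) + (2)·(0.5) + (-4)·(-1.5)) / 3 = 10/3 = 3.3333
  s[A,C] = ((2)·(1.75) + (0)·(0.75) + (2)·(-1.25) + (-4)·(-1.25)) / 3 = 6/3 = 2
  s[B,B] = ((1.5)·(1.5) + (-0.5)·(-0.5) + (0.5)·(0.5) + (-1.5)·(-1.5)) / 3 = 5/3 = 1.6667
  s[B,C] = ((1.5)·(1.75) + (-0.5)·(0.75) + (0.5)·(-1.25) + (-1.5)·(-1.25)) / 3 = 3.5/3 = 1.1667
  s[C,C] = ((1.75)·(1.75) + (0.75)·(0.75) + (-1.25)·(-1.25) + (-1.25)·(-1.25)) / 3 = 6.75/3 = 2.25
  Sample standard deviations s_i = √(s[i,i]):
  s(A) = √(8) = 2.8284
  s(B) = √(1.6667) = 1.291
  s(C) = √(2.25) = 1.5

Step 3 — r_{ij} = s_{ij} / (s_i · s_j):
  r[A,A] = 1 (diagonal).
  r[A,B] = 3.3333 / (2.8284 · 1.291) = 3.3333 / 3.6515 = 0.9129
  r[A,C] = 2 / (2.8284 · 1.5) = 2 / 4.2426 = 0.4714
  r[B,B] = 1 (diagonal).
  r[B,C] = 1.1667 / (1.291 · 1.5) = 1.1667 / 1.9365 = 0.6025
  r[C,C] = 1 (diagonal).

R is symmetric with unit diagonal. Assembling:

R = [[1, 0.9129, 0.4714],
 [0.9129, 1, 0.6025],
 [0.4714, 0.6025, 1]]


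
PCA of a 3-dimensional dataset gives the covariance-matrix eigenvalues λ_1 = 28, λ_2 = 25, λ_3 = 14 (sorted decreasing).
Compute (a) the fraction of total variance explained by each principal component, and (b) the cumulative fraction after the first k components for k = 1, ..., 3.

Step 1 — total variance = trace(Sigma) = Σ λ_i = 28 + 25 + 14 = 67.

Step 2 — fraction explained by component i = λ_i / Σ λ:
  PC1: 28/67 = 0.4179
  PC2: 25/67 = 0.3731
  PC3: 14/67 = 0.209

Step 3 — cumulative fraction after k components = (λ_1 + ... + λ_k) / Σ λ:
  k = 1: 28/67 = 0.4179
  k = 2: (28 + 25)/67 = 53/67 = 0.791
  k = 3: (28 + 25 + 14)/67 = 67/67 = 1

Summary (fraction, with percent):

explained: PC1 0.4179 (41.79%), PC2 0.3731 (37.31%), PC3 0.209 (20.9%);  cumulative: 0.4179, 0.791, 1


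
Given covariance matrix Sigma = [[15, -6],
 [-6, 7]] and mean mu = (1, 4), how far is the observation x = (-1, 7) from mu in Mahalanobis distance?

Step 1 — centre the observation: (x - mu) = (-2, 3).

Step 2 — invert Sigma. det(Sigma) = 15·7 - (-6)² = 69.
  Sigma^{-1} = (1/det) · [[d, -b], [-b, a]] = [[0.1014, 0.087],
 [0.087, 0.2174]].

Step 3 — form the quadratic (x - mu)^T · Sigma^{-1} · (x - mu):
  Sigma^{-1} · (x - mu) = (0.058, 0.4783).
  (x - mu)^T · [Sigma^{-1} · (x - mu)] = (-2)·(0.058) + (3)·(0.4783) = 1.3188.

Step 4 — take square root: d = √(1.3188) ≈ 1.1484.

d(x, mu) = √(1.3188) ≈ 1.1484


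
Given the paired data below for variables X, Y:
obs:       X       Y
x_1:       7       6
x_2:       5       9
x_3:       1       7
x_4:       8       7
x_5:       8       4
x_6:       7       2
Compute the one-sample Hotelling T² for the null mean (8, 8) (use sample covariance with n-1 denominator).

Step 1 — sample mean vector:
  mean(X) = (7 + 5 + 1 + 8 + 8 + 7) / 6 = 36/6 = 6
  mean(Y) = (6 + 9 + 7 + 7 + 4 + 2) / 6 = 35/6 = 5.8333
  x̄ = (6, 5.8333),  deviation x̄ - mu_0 = (6, 5.8333) - (8, 8) = (-2, -2.1667).

Step 2 — sample covariance matrix, S[i,j] = (1/(n-1)) · Σ_k (x_{k,i} - mean_i) · (x_{k,j} - mean_j), divisor n-1 = 5:
  S[X,X] = ((1)·(1) + (-1)·(-1) + (-5)·(-5) + (2)·(2) + (2)·(2) + (1)·(1)) / 5 = 36/5 = 7.2
  S[X,Y] = ((1)·(0.1667) + (-1)·(3.1667) + (-5)·(1.1667) + (2)·(1.1667) + (2)·(-1.8333) + (1)·(-3.8333)) / 5 = -14/5 = -2.8
  S[Y,Y] = ((0.1667)·(0.1667) + (3.1667)·(3.1667) + (1.1667)·(1.1667) + (1.1667)·(1.1667) + (-1.8333)·(-1.8333) + (-3.8333)·(-3.8333)) / 5 = 30.8333/5 = 6.1667
  S = [[7.2, -2.8],
 [-2.8, 6.1667]].

Step 3 — invert S. det(S) = 7.2·6.1667 - (-2.8)² = 36.56.
  S^{-1} = (1/det) · [[d, -b], [-b, a]] = [[0.1687, 0.0766],
 [0.0766, 0.1969]].

Step 4 — quadratic form (x̄ - mu_0)^T · S^{-1} · (x̄ - mu_0):
  S^{-1} · (x̄ - mu_0) = (-0.5033, -0.5799),
  (x̄ - mu_0)^T · [...] = (-2)·(-0.5033) + (-2.1667)·(-0.5799) = 2.2629.

Step 5 — scale by n: T² = 6 · 2.2629 = 13.5777.

T² ≈ 13.5777


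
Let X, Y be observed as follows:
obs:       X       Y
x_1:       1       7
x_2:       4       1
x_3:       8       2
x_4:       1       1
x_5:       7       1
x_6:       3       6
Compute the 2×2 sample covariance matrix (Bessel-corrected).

Step 1 — column means:
  mean(X) = (1 + 4 + 8 + 1 + 7 + 3) / 6 = 24/6 = 4
  mean(Y) = (7 + 1 + 2 + 1 + 1 + 6) / 6 = 18/6 = 3

Step 2 — sample covariance S[i,j] = (1/(n-1)) · Σ_k (x_{k,i} - mean_i) · (x_{k,j} - mean_j), with n-1 = 5.
  S[X,X] = ((-3)·(-3) + (0)·(0) + (4)·(4) + (-3)·(-3) + (3)·(3) + (-1)·(-1)) / 5 = 44/5 = 8.8
  S[X,Y] = ((-3)·(4) + (0)·(-2) + (4)·(-1) + (-3)·(-2) + (3)·(-2) + (-1)·(3)) / 5 = -19/5 = -3.8
  S[Y,Y] = ((4)·(4) + (-2)·(-2) + (-1)·(-1) + (-2)·(-2) + (-2)·(-2) + (3)·(3)) / 5 = 38/5 = 7.6

S is symmetric (S[j,i] = S[i,j]). Assembling:

S = [[8.8, -3.8],
 [-3.8, 7.6]]


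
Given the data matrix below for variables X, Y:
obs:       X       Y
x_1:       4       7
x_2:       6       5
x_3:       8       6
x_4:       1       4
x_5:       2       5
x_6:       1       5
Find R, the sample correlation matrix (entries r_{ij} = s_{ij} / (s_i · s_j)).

Step 1 — column means:
  mean(X) = (4 + 6 + 8 + 1 + 2 + 1) / 6 = 22/6 = 3.6667
  mean(Y) = (7 + 5 + 6 + 4 + 5 + 5) / 6 = 32/6 = 5.3333

Step 2 — sample variances and covariances s[i,j] = (1/(n-1)) · Σ_k (x_{k,i} - mean_i) · (x_{k,j} - mean_j), with n-1 = 5:
  s[X,X] = ((0.3333)·(0.3333) + (2.3333)·(2.3333) + (4.3333)·(4.3333) + (-2.6667)·(-2.6667) + (-1.6667)·(-1.6667) + (-2.6667)·(-2.6667)) / 5 = 41.3333/5 = 8.2667
  s[X,Y] = ((0.3333)·(1.6667) + (2.3333)·(-0.3333) + (4.3333)·(0.6667) + (-2.6667)·(-1.3333) + (-1.6667)·(-0.3333) + (-2.6667)·(-0.3333)) / 5 = 7.6667/5 = 1.5333
  s[Y,Y] = ((1.6667)·(1.6667) + (-0.3333)·(-0.3333) + (0.6667)·(0.6667) + (-1.3333)·(-1.3333) + (-0.3333)·(-0.3333) + (-0.3333)·(-0.3333)) / 5 = 5.3333/5 = 1.0667
  Sample standard deviations s_i = √(s[i,i]):
  s(X) = √(8.2667) = 2.8752
  s(Y) = √(1.0667) = 1.0328

Step 3 — r_{ij} = s_{ij} / (s_i · s_j):
  r[X,X] = 1 (diagonal).
  r[X,Y] = 1.5333 / (2.8752 · 1.0328) = 1.5333 / 2.9695 = 0.5164
  r[Y,Y] = 1 (diagonal).

R is symmetric with unit diagonal. Assembling:

R = [[1, 0.5164],
 [0.5164, 1]]


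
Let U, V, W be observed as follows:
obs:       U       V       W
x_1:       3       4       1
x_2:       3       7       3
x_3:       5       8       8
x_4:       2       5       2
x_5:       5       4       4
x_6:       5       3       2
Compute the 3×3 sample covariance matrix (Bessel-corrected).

Step 1 — column means:
  mean(U) = (3 + 3 + 5 + 2 + 5 + 5) / 6 = 23/6 = 3.8333
  mean(V) = (4 + 7 + 8 + 5 + 4 + 3) / 6 = 31/6 = 5.1667
  mean(W) = (1 + 3 + 8 + 2 + 4 + 2) / 6 = 20/6 = 3.3333

Step 2 — sample covariance S[i,j] = (1/(n-1)) · Σ_k (x_{k,i} - mean_i) · (x_{k,j} - mean_j), with n-1 = 5.
  S[U,U] = ((-0.8333)·(-0.8333) + (-0.8333)·(-0.8333) + (1.1667)·(1.1667) + (-1.8333)·(-1.8333) + (1.1667)·(1.1667) + (1.1667)·(1.1667)) / 5 = 8.8333/5 = 1.7667
  S[U,V] = ((-0.8333)·(-1.1667) + (-0.8333)·(1.8333) + (1.1667)·(2.8333) + (-1.8333)·(-0.1667) + (1.1667)·(-1.1667) + (1.1667)·(-2.1667)) / 5 = -0.8333/5 = -0.1667
  S[U,W] = ((-0.8333)·(-2.3333) + (-0.8333)·(-0.3333) + (1.1667)·(4.6667) + (-1.8333)·(-1.3333) + (1.1667)·(0.6667) + (1.1667)·(-1.3333)) / 5 = 9.3333/5 = 1.8667
  S[V,V] = ((-1.1667)·(-1.1667) + (1.8333)·(1.8333) + (2.8333)·(2.8333) + (-0.1667)·(-0.1667) + (-1.1667)·(-1.1667) + (-2.1667)·(-2.1667)) / 5 = 18.8333/5 = 3.7667
  S[V,W] = ((-1.1667)·(-2.3333) + (1.8333)·(-0.3333) + (2.8333)·(4.6667) + (-0.1667)·(-1.3333) + (-1.1667)·(0.6667) + (-2.1667)·(-1.3333)) / 5 = 17.6667/5 = 3.5333
  S[W,W] = ((-2.3333)·(-2.3333) + (-0.3333)·(-0.3333) + (4.6667)·(4.6667) + (-1.3333)·(-1.3333) + (0.6667)·(0.6667) + (-1.3333)·(-1.3333)) / 5 = 31.3333/5 = 6.2667

S is symmetric (S[j,i] = S[i,j]). Assembling:

S = [[1.7667, -0.1667, 1.8667],
 [-0.1667, 3.7667, 3.5333],
 [1.8667, 3.5333, 6.2667]]


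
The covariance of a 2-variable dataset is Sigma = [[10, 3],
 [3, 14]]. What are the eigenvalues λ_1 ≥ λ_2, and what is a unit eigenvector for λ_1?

Step 1 — characteristic polynomial of 2×2 Sigma:
  det(Sigma - λI) = λ² - trace · λ + det = 0.
  trace = 10 + 14 = 24, det = 10·14 - (3)² = 131.
Step 2 — discriminant:
  Δ = trace² - 4·det = 576 - 524 = 52.
Step 3 — eigenvalues:
  λ = (trace ± √Δ)/2 = (24 ± 7.2111)/2,
  λ_1 = 15.6056,  λ_2 = 8.3944.

Step 4 — unit eigenvector for λ_1: solve (Sigma - λ_1 I)v = 0. First row:
  (10 - 15.6056)·v_x + (3)·v_y = 0, i.e. (-5.6056)·v_x + (3)·v_y = 0,
  so v ∝ (b, λ_1 - a) = (3, 5.6056) = u.
  ||u|| = √((3)² + (5.6056)²) = √(40.4222) ≈ 6.3578,
  v_1 = u/||u|| ≈ (0.4719, 0.8817) (||v_1|| = 1).

λ_1 = 15.6056,  λ_2 = 8.3944;  v_1 ≈ (0.4719, 0.8817)


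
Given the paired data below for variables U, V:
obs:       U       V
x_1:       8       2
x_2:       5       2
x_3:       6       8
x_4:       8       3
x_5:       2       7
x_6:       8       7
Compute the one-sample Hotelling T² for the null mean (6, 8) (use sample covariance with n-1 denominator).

Step 1 — sample mean vector:
  mean(U) = (8 + 5 + 6 + 8 + 2 + 8) / 6 = 37/6 = 6.1667
  mean(V) = (2 + 2 + 8 + 3 + 7 + 7) / 6 = 29/6 = 4.8333
  x̄ = (6.1667, 4.8333),  deviation x̄ - mu_0 = (6.1667, 4.8333) - (6, 8) = (0.1667, -3.1667).

Step 2 — sample covariance matrix, S[i,j] = (1/(n-1)) · Σ_k (x_{k,i} - mean_i) · (x_{k,j} - mean_j), divisor n-1 = 5:
  S[U,U] = ((1.8333)·(1.8333) + (-1.1667)·(-1.1667) + (-0.1667)·(-0.1667) + (1.8333)·(1.8333) + (-4.1667)·(-4.1667) + (1.8333)·(1.8333)) / 5 = 28.8333/5 = 5.7667
  S[U,V] = ((1.8333)·(-2.8333) + (-1.1667)·(-2.8333) + (-0.1667)·(3.1667) + (1.8333)·(-1.8333) + (-4.1667)·(2.1667) + (1.8333)·(2.1667)) / 5 = -10.8333/5 = -2.1667
  S[V,V] = ((-2.8333)·(-2.8333) + (-2.8333)·(-2.8333) + (3.1667)·(3.1667) + (-1.8333)·(-1.8333) + (2.1667)·(2.1667) + (2.1667)·(2.1667)) / 5 = 38.8333/5 = 7.7667
  S = [[5.7667, -2.1667],
 [-2.1667, 7.7667]].

Step 3 — invert S. det(S) = 5.7667·7.7667 - (-2.1667)² = 40.0933.
  S^{-1} = (1/det) · [[d, -b], [-b, a]] = [[0.1937, 0.054],
 [0.054, 0.1438]].

Step 4 — quadratic form (x̄ - mu_0)^T · S^{-1} · (x̄ - mu_0):
  S^{-1} · (x̄ - mu_0) = (-0.1388, -0.4465),
  (x̄ - mu_0)^T · [...] = (0.1667)·(-0.1388) + (-3.1667)·(-0.4465) = 1.3906.

Step 5 — scale by n: T² = 6 · 1.3906 = 8.3439.

T² ≈ 8.3439


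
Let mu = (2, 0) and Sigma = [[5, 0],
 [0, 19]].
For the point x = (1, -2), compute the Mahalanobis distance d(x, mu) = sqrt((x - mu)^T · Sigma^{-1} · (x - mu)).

Step 1 — centre the observation: (x - mu) = (-1, -2).

Step 2 — invert Sigma. det(Sigma) = 5·19 - (0)² = 95.
  Sigma^{-1} = (1/det) · [[d, -b], [-b, a]] = [[0.2, 0],
 [0, 0.0526]].

Step 3 — form the quadratic (x - mu)^T · Sigma^{-1} · (x - mu):
  Sigma^{-1} · (x - mu) = (-0.2, -0.1053).
  (x - mu)^T · [Sigma^{-1} · (x - mu)] = (-1)·(-0.2) + (-2)·(-0.1053) = 0.4105.

Step 4 — take square root: d = √(0.4105) ≈ 0.6407.

d(x, mu) = √(0.4105) ≈ 0.6407


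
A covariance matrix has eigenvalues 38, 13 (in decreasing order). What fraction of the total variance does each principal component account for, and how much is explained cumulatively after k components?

Step 1 — total variance = trace(Sigma) = Σ λ_i = 38 + 13 = 51.

Step 2 — fraction explained by component i = λ_i / Σ λ:
  PC1: 38/51 = 0.7451
  PC2: 13/51 = 0.2549

Step 3 — cumulative fraction after k components = (λ_1 + ... + λ_k) / Σ λ:
  k = 1: 38/51 = 0.7451
  k = 2: (38 + 13)/51 = 51/51 = 1

Summary (fraction, with percent):

explained: PC1 0.7451 (74.51%), PC2 0.2549 (25.49%);  cumulative: 0.7451, 1


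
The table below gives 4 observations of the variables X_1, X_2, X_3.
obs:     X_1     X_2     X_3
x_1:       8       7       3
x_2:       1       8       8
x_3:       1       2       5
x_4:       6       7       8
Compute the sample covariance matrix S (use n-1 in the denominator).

Step 1 — column means:
  mean(X_1) = (8 + 1 + 1 + 6) / 4 = 16/4 = 4
  mean(X_2) = (7 + 8 + 2 + 7) / 4 = 24/4 = 6
  mean(X_3) = (3 + 8 + 5 + 8) / 4 = 24/4 = 6

Step 2 — sample covariance S[i,j] = (1/(n-1)) · Σ_k (x_{k,i} - mean_i) · (x_{k,j} - mean_j), with n-1 = 3.
  S[X_1,X_1] = ((4)·(4) + (-3)·(-3) + (-3)·(-3) + (2)·(2)) / 3 = 38/3 = 12.6667
  S[X_1,X_2] = ((4)·(1) + (-3)·(2) + (-3)·(-4) + (2)·(1)) / 3 = 12/3 = 4
  S[X_1,X_3] = ((4)·(-3) + (-3)·(2) + (-3)·(-1) + (2)·(2)) / 3 = -11/3 = -3.6667
  S[X_2,X_2] = ((1)·(1) + (2)·(2) + (-4)·(-4) + (1)·(1)) / 3 = 22/3 = 7.3333
  S[X_2,X_3] = ((1)·(-3) + (2)·(2) + (-4)·(-1) + (1)·(2)) / 3 = 7/3 = 2.3333
  S[X_3,X_3] = ((-3)·(-3) + (2)·(2) + (-1)·(-1) + (2)·(2)) / 3 = 18/3 = 6

S is symmetric (S[j,i] = S[i,j]). Assembling:

S = [[12.6667, 4, -3.6667],
 [4, 7.3333, 2.3333],
 [-3.6667, 2.3333, 6]]


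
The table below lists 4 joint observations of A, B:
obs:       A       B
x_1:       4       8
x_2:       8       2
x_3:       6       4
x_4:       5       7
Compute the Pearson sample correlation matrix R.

Step 1 — column means:
  mean(A) = (4 + 8 + 6 + 5) / 4 = 23/4 = 5.75
  mean(B) = (8 + 2 + 4 + 7) / 4 = 21/4 = 5.25

Step 2 — sample variances and covariances s[i,j] = (1/(n-1)) · Σ_k (x_{k,i} - mean_i) · (x_{k,j} - mean_j), with n-1 = 3:
  s[A,A] = ((-1.75)·(-1.75) + (2.25)·(2.25) + (0.25)·(0.25) + (-0.75)·(-0.75)) / 3 = 8.75/3 = 2.9167
  s[A,B] = ((-1.75)·(2.75) + (2.25)·(-3.25) + (0.25)·(-1.25) + (-0.75)·(1.75)) / 3 = -13.75/3 = -4.5833
  s[B,B] = ((2.75)·(2.75) + (-3.25)·(-3.25) + (-1.25)·(-1.25) + (1.75)·(1.75)) / 3 = 22.75/3 = 7.5833
  Sample standard deviations s_i = √(s[i,i]):
  s(A) = √(2.9167) = 1.7078
  s(B) = √(7.5833) = 2.7538

Step 3 — r_{ij} = s_{ij} / (s_i · s_j):
  r[A,A] = 1 (diagonal).
  r[A,B] = -4.5833 / (1.7078 · 2.7538) = -4.5833 / 4.703 = -0.9746
  r[B,B] = 1 (diagonal).

R is symmetric with unit diagonal. Assembling:

R = [[1, -0.9746],
 [-0.9746, 1]]


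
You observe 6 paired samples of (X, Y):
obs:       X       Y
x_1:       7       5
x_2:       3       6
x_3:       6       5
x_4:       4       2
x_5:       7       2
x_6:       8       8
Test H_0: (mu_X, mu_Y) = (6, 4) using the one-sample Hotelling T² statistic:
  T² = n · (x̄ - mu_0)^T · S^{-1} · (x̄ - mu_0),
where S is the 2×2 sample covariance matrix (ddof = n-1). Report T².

Step 1 — sample mean vector:
  mean(X) = (7 + 3 + 6 + 4 + 7 + 8) / 6 = 35/6 = 5.8333
  mean(Y) = (5 + 6 + 5 + 2 + 2 + 8) / 6 = 28/6 = 4.6667
  x̄ = (5.8333, 4.6667),  deviation x̄ - mu_0 = (5.8333, 4.6667) - (6, 4) = (-0.1667, 0.6667).

Step 2 — sample covariance matrix, S[i,j] = (1/(n-1)) · Σ_k (x_{k,i} - mean_i) · (x_{k,j} - mean_j), divisor n-1 = 5:
  S[X,X] = ((1.1667)·(1.1667) + (-2.8333)·(-2.8333) + (0.1667)·(0.1667) + (-1.8333)·(-1.8333) + (1.1667)·(1.1667) + (2.1667)·(2.1667)) / 5 = 18.8333/5 = 3.7667
  S[X,Y] = ((1.1667)·(0.3333) + (-2.8333)·(1.3333) + (0.1667)·(0.3333) + (-1.8333)·(-2.6667) + (1.1667)·(-2.6667) + (2.1667)·(3.3333)) / 5 = 5.6667/5 = 1.1333
  S[Y,Y] = ((0.3333)·(0.3333) + (1.3333)·(1.3333) + (0.3333)·(0.3333) + (-2.6667)·(-2.6667) + (-2.6667)·(-2.6667) + (3.3333)·(3.3333)) / 5 = 27.3333/5 = 5.4667
  S = [[3.7667, 1.1333],
 [1.1333, 5.4667]].

Step 3 — invert S. det(S) = 3.7667·5.4667 - (1.1333)² = 19.3067.
  S^{-1} = (1/det) · [[d, -b], [-b, a]] = [[0.2831, -0.0587],
 [-0.0587, 0.1951]].

Step 4 — quadratic form (x̄ - mu_0)^T · S^{-1} · (x̄ - mu_0):
  S^{-1} · (x̄ - mu_0) = (-0.0863, 0.1398),
  (x̄ - mu_0)^T · [...] = (-0.1667)·(-0.0863) + (0.6667)·(0.1398) = 0.1076.

Step 5 — scale by n: T² = 6 · 0.1076 = 0.6457.

T² ≈ 0.6457


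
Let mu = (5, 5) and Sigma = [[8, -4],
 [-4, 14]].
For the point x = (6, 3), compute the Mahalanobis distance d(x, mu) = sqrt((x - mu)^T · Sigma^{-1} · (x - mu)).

Step 1 — centre the observation: (x - mu) = (1, -2).

Step 2 — invert Sigma. det(Sigma) = 8·14 - (-4)² = 96.
  Sigma^{-1} = (1/det) · [[d, -b], [-b, a]] = [[0.1458, 0.0417],
 [0.0417, 0.0833]].

Step 3 — form the quadratic (x - mu)^T · Sigma^{-1} · (x - mu):
  Sigma^{-1} · (x - mu) = (0.0625, -0.125).
  (x - mu)^T · [Sigma^{-1} · (x - mu)] = (1)·(0.0625) + (-2)·(-0.125) = 0.3125.

Step 4 — take square root: d = √(0.3125) ≈ 0.559.

d(x, mu) = √(0.3125) ≈ 0.559


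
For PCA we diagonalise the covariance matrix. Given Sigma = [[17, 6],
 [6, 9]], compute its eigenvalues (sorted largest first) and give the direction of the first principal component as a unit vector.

Step 1 — characteristic polynomial of 2×2 Sigma:
  det(Sigma - λI) = λ² - trace · λ + det = 0.
  trace = 17 + 9 = 26, det = 17·9 - (6)² = 117.
Step 2 — discriminant:
  Δ = trace² - 4·det = 676 - 468 = 208.
Step 3 — eigenvalues:
  λ = (trace ± √Δ)/2 = (26 ± 14.4222)/2,
  λ_1 = 20.2111,  λ_2 = 5.7889.

Step 4 — unit eigenvector for λ_1: solve (Sigma - λ_1 I)v = 0. First row:
  (17 - 20.2111)·v_x + (6)·v_y = 0, i.e. (-3.2111)·v_x + (6)·v_y = 0,
  so v ∝ (b, λ_1 - a) = (6, 3.2111) = u.
  ||u|| = √((6)² + (3.2111)²) = √(46.3112) ≈ 6.8052,
  v_1 = u/||u|| ≈ (0.8817, 0.4719) (||v_1|| = 1).

λ_1 = 20.2111,  λ_2 = 5.7889;  v_1 ≈ (0.8817, 0.4719)


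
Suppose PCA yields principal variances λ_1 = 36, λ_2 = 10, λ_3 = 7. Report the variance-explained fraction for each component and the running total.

Step 1 — total variance = trace(Sigma) = Σ λ_i = 36 + 10 + 7 = 53.

Step 2 — fraction explained by component i = λ_i / Σ λ:
  PC1: 36/53 = 0.6792
  PC2: 10/53 = 0.1887
  PC3: 7/53 = 0.1321

Step 3 — cumulative fraction after k components = (λ_1 + ... + λ_k) / Σ λ:
  k = 1: 36/53 = 0.6792
  k = 2: (36 + 10)/53 = 46/53 = 0.8679
  k = 3: (36 + 10 + 7)/53 = 53/53 = 1

Summary (fraction, with percent):

explained: PC1 0.6792 (67.92%), PC2 0.1887 (18.87%), PC3 0.1321 (13.21%);  cumulative: 0.6792, 0.8679, 1


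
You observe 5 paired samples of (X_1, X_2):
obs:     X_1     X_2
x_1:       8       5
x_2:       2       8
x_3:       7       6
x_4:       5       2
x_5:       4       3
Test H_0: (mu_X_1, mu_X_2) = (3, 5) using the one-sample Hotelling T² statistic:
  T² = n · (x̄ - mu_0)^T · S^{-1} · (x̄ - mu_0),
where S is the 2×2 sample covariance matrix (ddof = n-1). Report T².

Step 1 — sample mean vector:
  mean(X_1) = (8 + 2 + 7 + 5 + 4) / 5 = 26/5 = 5.2
  mean(X_2) = (5 + 8 + 6 + 2 + 3) / 5 = 24/5 = 4.8
  x̄ = (5.2, 4.8),  deviation x̄ - mu_0 = (5.2, 4.8) - (3, 5) = (2.2, -0.2).

Step 2 — sample covariance matrix, S[i,j] = (1/(n-1)) · Σ_k (x_{k,i} - mean_i) · (x_{k,j} - mean_j), divisor n-1 = 4:
  S[X_1,X_1] = ((2.8)·(2.8) + (-3.2)·(-3.2) + (1.8)·(1.8) + (-0.2)·(-0.2) + (-1.2)·(-1.2)) / 4 = 22.8/4 = 5.7
  S[X_1,X_2] = ((2.8)·(0.2) + (-3.2)·(3.2) + (1.8)·(1.2) + (-0.2)·(-2.8) + (-1.2)·(-1.8)) / 4 = -4.8/4 = -1.2
  S[X_2,X_2] = ((0.2)·(0.2) + (3.2)·(3.2) + (1.2)·(1.2) + (-2.8)·(-2.8) + (-1.8)·(-1.8)) / 4 = 22.8/4 = 5.7
  S = [[5.7, -1.2],
 [-1.2, 5.7]].

Step 3 — invert S. det(S) = 5.7·5.7 - (-1.2)² = 31.05.
  S^{-1} = (1/det) · [[d, -b], [-b, a]] = [[0.1836, 0.0386],
 [0.0386, 0.1836]].

Step 4 — quadratic form (x̄ - mu_0)^T · S^{-1} · (x̄ - mu_0):
  S^{-1} · (x̄ - mu_0) = (0.3961, 0.0483),
  (x̄ - mu_0)^T · [...] = (2.2)·(0.3961) + (-0.2)·(0.0483) = 0.8618.

Step 5 — scale by n: T² = 5 · 0.8618 = 4.3092.

T² ≈ 4.3092


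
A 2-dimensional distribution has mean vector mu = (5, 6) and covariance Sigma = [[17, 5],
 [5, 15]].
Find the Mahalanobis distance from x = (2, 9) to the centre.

Step 1 — centre the observation: (x - mu) = (-3, 3).

Step 2 — invert Sigma. det(Sigma) = 17·15 - (5)² = 230.
  Sigma^{-1} = (1/det) · [[d, -b], [-b, a]] = [[0.0652, -0.0217],
 [-0.0217, 0.0739]].

Step 3 — form the quadratic (x - mu)^T · Sigma^{-1} · (x - mu):
  Sigma^{-1} · (x - mu) = (-0.2609, 0.287).
  (x - mu)^T · [Sigma^{-1} · (x - mu)] = (-3)·(-0.2609) + (3)·(0.287) = 1.6435.

Step 4 — take square root: d = √(1.6435) ≈ 1.282.

d(x, mu) = √(1.6435) ≈ 1.282


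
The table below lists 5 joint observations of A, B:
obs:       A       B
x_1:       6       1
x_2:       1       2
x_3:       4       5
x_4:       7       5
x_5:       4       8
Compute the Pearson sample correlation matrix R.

Step 1 — column means:
  mean(A) = (6 + 1 + 4 + 7 + 4) / 5 = 22/5 = 4.4
  mean(B) = (1 + 2 + 5 + 5 + 8) / 5 = 21/5 = 4.2

Step 2 — sample variances and covariances s[i,j] = (1/(n-1)) · Σ_k (x_{k,i} - mean_i) · (x_{k,j} - mean_j), with n-1 = 4:
  s[A,A] = ((1.6)·(1.6) + (-3.4)·(-3.4) + (-0.4)·(-0.4) + (2.6)·(2.6) + (-0.4)·(-0.4)) / 4 = 21.2/4 = 5.3
  s[A,B] = ((1.6)·(-3.2) + (-3.4)·(-2.2) + (-0.4)·(0.8) + (2.6)·(0.8) + (-0.4)·(3.8)) / 4 = 2.6/4 = 0.65
  s[B,B] = ((-3.2)·(-3.2) + (-2.2)·(-2.2) + (0.8)·(0.8) + (0.8)·(0.8) + (3.8)·(3.8)) / 4 = 30.8/4 = 7.7
  Sample standard deviations s_i = √(s[i,i]):
  s(A) = √(5.3) = 2.3022
  s(B) = √(7.7) = 2.7749

Step 3 — r_{ij} = s_{ij} / (s_i · s_j):
  r[A,A] = 1 (diagonal).
  r[A,B] = 0.65 / (2.3022 · 2.7749) = 0.65 / 6.3883 = 0.1017
  r[B,B] = 1 (diagonal).

R is symmetric with unit diagonal. Assembling:

R = [[1, 0.1017],
 [0.1017, 1]]


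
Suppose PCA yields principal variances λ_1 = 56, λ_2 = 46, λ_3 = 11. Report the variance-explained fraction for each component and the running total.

Step 1 — total variance = trace(Sigma) = Σ λ_i = 56 + 46 + 11 = 113.

Step 2 — fraction explained by component i = λ_i / Σ λ:
  PC1: 56/113 = 0.4956
  PC2: 46/113 = 0.4071
  PC3: 11/113 = 0.0973

Step 3 — cumulative fraction after k components = (λ_1 + ... + λ_k) / Σ λ:
  k = 1: 56/113 = 0.4956
  k = 2: (56 + 46)/113 = 102/113 = 0.9027
  k = 3: (56 + 46 + 11)/113 = 113/113 = 1

Summary (fraction, with percent):

explained: PC1 0.4956 (49.56%), PC2 0.4071 (40.71%), PC3 0.0973 (9.73%);  cumulative: 0.4956, 0.9027, 1


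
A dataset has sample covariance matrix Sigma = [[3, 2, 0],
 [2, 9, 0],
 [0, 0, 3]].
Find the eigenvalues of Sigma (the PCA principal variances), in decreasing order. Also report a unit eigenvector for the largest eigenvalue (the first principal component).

Step 1 — characteristic polynomial p(λ) = det(λI - Sigma) = λ³ - tr·λ² + c_1·λ - det, where tr = trace, c_1 = sum of the principal 2×2 minors, det = det(Sigma):
  tr = 3 + 9 + 3 = 15,
  c_1 = (3·9 - (2)²) + (3·3 - (0)²) + (9·3 - (0)²) = 23 + 9 + 27 = 59,
  det = 3·(9·3 - (0)²) - (2)·((2)·3 - (0)·(0)) + (0)·((2)·(0) - 9·(0)) = 3·(27) - (2)·(6) + (0)·(0) = 69.
  So p(λ) = λ³ - 15λ² + 59λ - 69.
Step 2 — look for an integer root (rational root theorem: any rational root is an integer divisor of 69). Testing λ = 3:
  p(3) = 27 - 135 + 177 - 69 = 0  ✓
  Dividing out (λ - 3): p(λ) = (λ - 3)(λ² - 12λ + 23).
Step 3 — remaining eigenvalues from the quadratic λ² - 12λ + 23 = 0:
  Δ = 12² - 4·23 = 144 - 92 = 52,  λ = (12 ± √52)/2 = (12 ± 7.2111)/2 ≈ 9.6056 or 2.3944.
  Sorted: λ_1 = 9.6056,  λ_2 = 3,  λ_3 = 2.3944  (check: sum = 15 = tr ✓).

Step 4 — unit eigenvector for λ_1 ≈ 9.6056: v spans the null space of (Sigma - λ_1 I), whose rows are
  r_1 = (-6.6056, 2, 0),  r_2 = (2, -0.6056, 0),  r_3 = (0, 0, -6.6056).
  v is orthogonal to every row, so take v ∝ r_1 × r_3 = ((2)·(-6.6056) - (0)·(0), (0)·(0) - (-6.6056)·(-6.6056), (-6.6056)·(0) - (2)·(0)) ≈ (-13.2111, -43.6333, 0).
  Rescale (multiply by -1 so the first nonzero entry is positive): u = (13.2111, 43.6333, 0).
  ||u|| = √((13.2111)² + (43.6333)² + (0)²) = √(2078.3988) ≈ 45.5895,  v_1 = u/||u|| ≈ (0.2898, 0.9571, 0) (||v_1|| = 1).

λ_1 = 9.6056,  λ_2 = 3,  λ_3 = 2.3944;  v_1 ≈ (0.2898, 0.9571, 0)


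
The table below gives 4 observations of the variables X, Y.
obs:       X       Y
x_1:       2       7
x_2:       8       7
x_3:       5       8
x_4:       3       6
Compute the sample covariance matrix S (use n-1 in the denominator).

Step 1 — column means:
  mean(X) = (2 + 8 + 5 + 3) / 4 = 18/4 = 4.5
  mean(Y) = (7 + 7 + 8 + 6) / 4 = 28/4 = 7

Step 2 — sample covariance S[i,j] = (1/(n-1)) · Σ_k (x_{k,i} - mean_i) · (x_{k,j} - mean_j), with n-1 = 3.
  S[X,X] = ((-2.5)·(-2.5) + (3.5)·(3.5) + (0.5)·(0.5) + (-1.5)·(-1.5)) / 3 = 21/3 = 7
  S[X,Y] = ((-2.5)·(0) + (3.5)·(0) + (0.5)·(1) + (-1.5)·(-1)) / 3 = 2/3 = 0.6667
  S[Y,Y] = ((0)·(0) + (0)·(0) + (1)·(1) + (-1)·(-1)) / 3 = 2/3 = 0.6667

S is symmetric (S[j,i] = S[i,j]). Assembling:

S = [[7, 0.6667],
 [0.6667, 0.6667]]


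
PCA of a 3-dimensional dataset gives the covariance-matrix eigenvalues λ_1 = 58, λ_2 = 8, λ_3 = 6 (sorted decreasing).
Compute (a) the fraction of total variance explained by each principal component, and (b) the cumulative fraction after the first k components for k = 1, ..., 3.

Step 1 — total variance = trace(Sigma) = Σ λ_i = 58 + 8 + 6 = 72.

Step 2 — fraction explained by component i = λ_i / Σ λ:
  PC1: 58/72 = 0.8056
  PC2: 8/72 = 0.1111
  PC3: 6/72 = 0.0833

Step 3 — cumulative fraction after k components = (λ_1 + ... + λ_k) / Σ λ:
  k = 1: 58/72 = 0.8056
  k = 2: (58 + 8)/72 = 66/72 = 0.9167
  k = 3: (58 + 8 + 6)/72 = 72/72 = 1

Summary (fraction, with percent):

explained: PC1 0.8056 (80.56%), PC2 0.1111 (11.11%), PC3 0.0833 (8.33%);  cumulative: 0.8056, 0.9167, 1


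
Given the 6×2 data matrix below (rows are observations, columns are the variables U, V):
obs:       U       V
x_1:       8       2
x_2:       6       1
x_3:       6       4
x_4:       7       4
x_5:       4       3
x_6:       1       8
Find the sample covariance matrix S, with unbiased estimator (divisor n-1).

Step 1 — column means:
  mean(U) = (8 + 6 + 6 + 7 + 4 + 1) / 6 = 32/6 = 5.3333
  mean(V) = (2 + 1 + 4 + 4 + 3 + 8) / 6 = 22/6 = 3.6667

Step 2 — sample covariance S[i,j] = (1/(n-1)) · Σ_k (x_{k,i} - mean_i) · (x_{k,j} - mean_j), with n-1 = 5.
  S[U,U] = ((2.6667)·(2.6667) + (0.6667)·(0.6667) + (0.6667)·(0.6667) + (1.6667)·(1.6667) + (-1.3333)·(-1.3333) + (-4.3333)·(-4.3333)) / 5 = 31.3333/5 = 6.2667
  S[U,V] = ((2.6667)·(-1.6667) + (0.6667)·(-2.6667) + (0.6667)·(0.3333) + (1.6667)·(0.3333) + (-1.3333)·(-0.6667) + (-4.3333)·(4.3333)) / 5 = -23.3333/5 = -4.6667
  S[V,V] = ((-1.6667)·(-1.6667) + (-2.6667)·(-2.6667) + (0.3333)·(0.3333) + (0.3333)·(0.3333) + (-0.6667)·(-0.6667) + (4.3333)·(4.3333)) / 5 = 29.3333/5 = 5.8667

S is symmetric (S[j,i] = S[i,j]). Assembling:

S = [[6.2667, -4.6667],
 [-4.6667, 5.8667]]


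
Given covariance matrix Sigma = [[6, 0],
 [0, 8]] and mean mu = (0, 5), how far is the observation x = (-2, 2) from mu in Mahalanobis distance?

Step 1 — centre the observation: (x - mu) = (-2, -3).

Step 2 — invert Sigma. det(Sigma) = 6·8 - (0)² = 48.
  Sigma^{-1} = (1/det) · [[d, -b], [-b, a]] = [[0.1667, 0],
 [0, 0.125]].

Step 3 — form the quadratic (x - mu)^T · Sigma^{-1} · (x - mu):
  Sigma^{-1} · (x - mu) = (-0.3333, -0.375).
  (x - mu)^T · [Sigma^{-1} · (x - mu)] = (-2)·(-0.3333) + (-3)·(-0.375) = 1.7917.

Step 4 — take square root: d = √(1.7917) ≈ 1.3385.

d(x, mu) = √(1.7917) ≈ 1.3385


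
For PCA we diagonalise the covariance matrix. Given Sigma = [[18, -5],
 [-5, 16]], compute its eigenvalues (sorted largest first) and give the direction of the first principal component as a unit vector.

Step 1 — characteristic polynomial of 2×2 Sigma:
  det(Sigma - λI) = λ² - trace · λ + det = 0.
  trace = 18 + 16 = 34, det = 18·16 - (-5)² = 263.
Step 2 — discriminant:
  Δ = trace² - 4·det = 1156 - 1052 = 104.
Step 3 — eigenvalues:
  λ = (trace ± √Δ)/2 = (34 ± 10.198)/2,
  λ_1 = 22.099,  λ_2 = 11.901.

Step 4 — unit eigenvector for λ_1: solve (Sigma - λ_1 I)v = 0. First row:
  (18 - 22.099)·v_x + (-5)·v_y = 0, i.e. (-4.099)·v_x + (-5)·v_y = 0,
  so v ∝ (b, λ_1 - a) = (-5, 4.099); multiply by -1 so the first entry is positive: u = (5, -4.099).
  ||u|| = √((5)² + (-4.099)²) = √(41.802) ≈ 6.4654,
  v_1 = u/||u|| ≈ (0.7733, -0.634) (||v_1|| = 1).

λ_1 = 22.099,  λ_2 = 11.901;  v_1 ≈ (0.7733, -0.634)


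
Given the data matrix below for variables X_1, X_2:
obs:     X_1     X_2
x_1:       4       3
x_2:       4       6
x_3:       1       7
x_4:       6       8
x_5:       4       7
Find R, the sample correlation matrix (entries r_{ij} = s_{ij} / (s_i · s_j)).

Step 1 — column means:
  mean(X_1) = (4 + 4 + 1 + 6 + 4) / 5 = 19/5 = 3.8
  mean(X_2) = (3 + 6 + 7 + 8 + 7) / 5 = 31/5 = 6.2

Step 2 — sample variances and covariances s[i,j] = (1/(n-1)) · Σ_k (x_{k,i} - mean_i) · (x_{k,j} - mean_j), with n-1 = 4:
  s[X_1,X_1] = ((0.2)·(0.2) + (0.2)·(0.2) + (-2.8)·(-2.8) + (2.2)·(2.2) + (0.2)·(0.2)) / 4 = 12.8/4 = 3.2
  s[X_1,X_2] = ((0.2)·(-3.2) + (0.2)·(-0.2) + (-2.8)·(0.8) + (2.2)·(1.8) + (0.2)·(0.8)) / 4 = 1.2/4 = 0.3
  s[X_2,X_2] = ((-3.2)·(-3.2) + (-0.2)·(-0.2) + (0.8)·(0.8) + (1.8)·(1.8) + (0.8)·(0.8)) / 4 = 14.8/4 = 3.7
  Sample standard deviations s_i = √(s[i,i]):
  s(X_1) = √(3.2) = 1.7889
  s(X_2) = √(3.7) = 1.9235

Step 3 — r_{ij} = s_{ij} / (s_i · s_j):
  r[X_1,X_1] = 1 (diagonal).
  r[X_1,X_2] = 0.3 / (1.7889 · 1.9235) = 0.3 / 3.4409 = 0.0872
  r[X_2,X_2] = 1 (diagonal).

R is symmetric with unit diagonal. Assembling:

R = [[1, 0.0872],
 [0.0872, 1]]


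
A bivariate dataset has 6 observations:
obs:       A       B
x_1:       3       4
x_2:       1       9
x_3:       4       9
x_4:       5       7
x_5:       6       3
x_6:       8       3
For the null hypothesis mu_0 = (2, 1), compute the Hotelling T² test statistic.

Step 1 — sample mean vector:
  mean(A) = (3 + 1 + 4 + 5 + 6 + 8) / 6 = 27/6 = 4.5
  mean(B) = (4 + 9 + 9 + 7 + 3 + 3) / 6 = 35/6 = 5.8333
  x̄ = (4.5, 5.8333),  deviation x̄ - mu_0 = (4.5, 5.8333) - (2, 1) = (2.5, 4.8333).

Step 2 — sample covariance matrix, S[i,j] = (1/(n-1)) · Σ_k (x_{k,i} - mean_i) · (x_{k,j} - mean_j), divisor n-1 = 5:
  S[A,A] = ((-1.5)·(-1.5) + (-3.5)·(-3.5) + (-0.5)·(-0.5) + (0.5)·(0.5) + (1.5)·(1.5) + (3.5)·(3.5)) / 5 = 29.5/5 = 5.9
  S[A,B] = ((-1.5)·(-1.8333) + (-3.5)·(3.1667) + (-0.5)·(3.1667) + (0.5)·(1.1667) + (1.5)·(-2.8333) + (3.5)·(-2.8333)) / 5 = -23.5/5 = -4.7
  S[B,B] = ((-1.8333)·(-1.8333) + (3.1667)·(3.1667) + (3.1667)·(3.1667) + (1.1667)·(1.1667) + (-2.8333)·(-2.8333) + (-2.8333)·(-2.8333)) / 5 = 40.8333/5 = 8.1667
  S = [[5.9, -4.7],
 [-4.7, 8.1667]].

Step 3 — invert S. det(S) = 5.9·8.1667 - (-4.7)² = 26.0933.
  S^{-1} = (1/det) · [[d, -b], [-b, a]] = [[0.313, 0.1801],
 [0.1801, 0.2261]].

Step 4 — quadratic form (x̄ - mu_0)^T · S^{-1} · (x̄ - mu_0):
  S^{-1} · (x̄ - mu_0) = (1.653, 1.5432),
  (x̄ - mu_0)^T · [...] = (2.5)·(1.653) + (4.8333)·(1.5432) = 11.5913.

Step 5 — scale by n: T² = 6 · 11.5913 = 69.5478.

T² ≈ 69.5478
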